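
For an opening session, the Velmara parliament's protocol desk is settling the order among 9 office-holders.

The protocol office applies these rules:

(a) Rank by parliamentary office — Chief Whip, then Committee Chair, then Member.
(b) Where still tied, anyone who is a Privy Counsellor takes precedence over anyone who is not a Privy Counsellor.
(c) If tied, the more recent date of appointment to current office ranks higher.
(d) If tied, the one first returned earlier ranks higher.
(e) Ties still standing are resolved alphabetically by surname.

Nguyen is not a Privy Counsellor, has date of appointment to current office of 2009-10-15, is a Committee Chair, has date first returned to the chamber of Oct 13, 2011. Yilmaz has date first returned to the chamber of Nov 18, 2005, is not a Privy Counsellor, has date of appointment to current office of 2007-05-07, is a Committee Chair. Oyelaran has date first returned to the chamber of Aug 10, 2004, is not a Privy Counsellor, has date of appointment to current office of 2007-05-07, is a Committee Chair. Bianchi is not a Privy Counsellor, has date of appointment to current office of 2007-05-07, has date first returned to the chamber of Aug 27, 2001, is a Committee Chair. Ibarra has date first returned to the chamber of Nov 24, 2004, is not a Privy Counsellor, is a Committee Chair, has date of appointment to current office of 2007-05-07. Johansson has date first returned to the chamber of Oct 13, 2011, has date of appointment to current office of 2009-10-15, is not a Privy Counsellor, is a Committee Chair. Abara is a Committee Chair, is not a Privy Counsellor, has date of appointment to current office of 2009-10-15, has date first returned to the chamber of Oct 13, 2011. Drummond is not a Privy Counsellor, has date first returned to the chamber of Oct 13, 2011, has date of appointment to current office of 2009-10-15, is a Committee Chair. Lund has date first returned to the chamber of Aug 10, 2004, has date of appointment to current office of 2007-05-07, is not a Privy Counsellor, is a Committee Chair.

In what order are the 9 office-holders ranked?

By parliamentary office: Abara, Drummond, Johansson, Nguyen, Bianchi, Lund, Oyelaran, Ibarra and Yilmaz (Committee Chair).
Abara, Drummond, Johansson, Nguyen, Bianchi, Lund, Oyelaran, Ibarra and Yilmaz are each not a Privy Counsellor, so the next rule applies.
Among Abara, Drummond, Johansson, Nguyen, Bianchi, Lund, Oyelaran, Ibarra and Yilmaz, by date of appointment to current office (later first): Abara, Drummond, Johansson and Nguyen (2009-10-15) before Bianchi, Lund, Oyelaran, Ibarra and Yilmaz (2007-05-07).
Abara, Drummond, Johansson and Nguyen all have date first returned to the chamber Oct 13, 2011, so the next rule applies.
Among Abara, Drummond, Johansson and Nguyen, alphabetically by surname: Abara before Drummond before Johansson before Nguyen.
Among Bianchi, Lund, Oyelaran, Ibarra and Yilmaz, by date first returned to the chamber (earlier first): Bianchi (Aug 27, 2001) before Lund and Oyelaran (Aug 10, 2004) before Ibarra (Nov 24, 2004) before Yilmaz (Nov 18, 2005).
Among Lund and Oyelaran, alphabetically by surname: Lund before Oyelaran.
Full order: Abara, Drummond, Johansson, Nguyen, Bianchi, Lund, Oyelaran, Ibarra, Yilmaz.

Abara, Drummond, Johansson, Nguyen, Bianchi, Lund, Oyelaran, Ibarra, Yilmaz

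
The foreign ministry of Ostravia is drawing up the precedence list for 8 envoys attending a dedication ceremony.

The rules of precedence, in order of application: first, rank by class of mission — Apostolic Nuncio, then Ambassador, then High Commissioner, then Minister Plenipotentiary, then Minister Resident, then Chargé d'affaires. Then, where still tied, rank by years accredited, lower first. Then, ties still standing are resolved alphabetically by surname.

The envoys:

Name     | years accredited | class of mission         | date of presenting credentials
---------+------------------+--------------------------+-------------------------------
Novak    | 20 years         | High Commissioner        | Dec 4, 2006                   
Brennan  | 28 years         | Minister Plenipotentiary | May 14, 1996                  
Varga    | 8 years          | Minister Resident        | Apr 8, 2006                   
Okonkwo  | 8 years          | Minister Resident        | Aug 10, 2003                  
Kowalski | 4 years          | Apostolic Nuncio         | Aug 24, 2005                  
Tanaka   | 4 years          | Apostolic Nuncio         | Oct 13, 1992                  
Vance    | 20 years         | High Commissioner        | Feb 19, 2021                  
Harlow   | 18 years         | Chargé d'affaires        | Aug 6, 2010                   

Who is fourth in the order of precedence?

Vance

By class of mission: Kowalski and Tanaka (Apostolic Nuncio); then Novak and Vance (High Commissioner); then Brennan (Minister Plenipotentiary); then Okonkwo and Varga (Minister Resident); then Harlow (Chargé d'affaires).
Kowalski and Tanaka both have years accredited 4 years, so the next rule applies.
Among Kowalski and Tanaka, alphabetically by surname: Kowalski before Tanaka.
Novak and Vance both have years accredited 20 years, so the next rule applies.
Among Novak and Vance, alphabetically by surname: Novak before Vance.
Okonkwo and Varga both have years accredited 8 years, so the next rule applies.
Among Okonkwo and Varga, alphabetically by surname: Okonkwo before Varga.
Order: Kowalski, Tanaka, Novak, Vance, Brennan, Okonkwo, Varga, Harlow.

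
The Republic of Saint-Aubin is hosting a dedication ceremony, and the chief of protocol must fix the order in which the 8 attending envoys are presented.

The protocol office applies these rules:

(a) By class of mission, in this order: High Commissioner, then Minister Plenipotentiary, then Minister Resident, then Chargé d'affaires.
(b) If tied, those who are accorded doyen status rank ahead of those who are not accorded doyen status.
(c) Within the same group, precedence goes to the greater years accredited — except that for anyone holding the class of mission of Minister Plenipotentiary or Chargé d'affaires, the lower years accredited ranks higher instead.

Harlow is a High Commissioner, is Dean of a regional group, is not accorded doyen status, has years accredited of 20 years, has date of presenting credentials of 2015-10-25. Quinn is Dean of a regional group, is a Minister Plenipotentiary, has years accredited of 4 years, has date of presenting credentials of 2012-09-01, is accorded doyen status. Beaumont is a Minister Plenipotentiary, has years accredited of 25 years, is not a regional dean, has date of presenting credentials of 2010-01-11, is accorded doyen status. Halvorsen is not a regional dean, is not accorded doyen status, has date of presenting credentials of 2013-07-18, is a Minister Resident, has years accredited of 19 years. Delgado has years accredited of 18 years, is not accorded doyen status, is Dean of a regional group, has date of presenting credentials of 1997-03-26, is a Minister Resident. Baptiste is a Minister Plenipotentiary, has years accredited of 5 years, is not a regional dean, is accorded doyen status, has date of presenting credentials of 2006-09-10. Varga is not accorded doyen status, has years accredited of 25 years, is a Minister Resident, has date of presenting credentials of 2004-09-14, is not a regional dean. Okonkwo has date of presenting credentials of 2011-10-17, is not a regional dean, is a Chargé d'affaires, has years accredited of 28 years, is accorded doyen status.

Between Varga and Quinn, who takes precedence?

By class of mission: Harlow (High Commissioner); then Quinn, Baptiste and Beaumont (Minister Plenipotentiary); then Varga, Halvorsen and Delgado (Minister Resident); then Okonkwo (Chargé d'affaires).
Quinn, Baptiste and Beaumont are each accorded doyen status, so the next rule applies.
Among Quinn, Baptiste and Beaumont, by years accredited (lower first) (reversed rule for this group): Quinn (4 years) before Baptiste (5 years) before Beaumont (25 years).
Varga, Halvorsen and Delgado are each not accorded doyen status, so the next rule applies.
Among Varga, Halvorsen and Delgado, by years accredited (higher first): Varga (25 years) before Halvorsen (19 years) before Delgado (18 years).
So Quinn takes precedence.

Quinn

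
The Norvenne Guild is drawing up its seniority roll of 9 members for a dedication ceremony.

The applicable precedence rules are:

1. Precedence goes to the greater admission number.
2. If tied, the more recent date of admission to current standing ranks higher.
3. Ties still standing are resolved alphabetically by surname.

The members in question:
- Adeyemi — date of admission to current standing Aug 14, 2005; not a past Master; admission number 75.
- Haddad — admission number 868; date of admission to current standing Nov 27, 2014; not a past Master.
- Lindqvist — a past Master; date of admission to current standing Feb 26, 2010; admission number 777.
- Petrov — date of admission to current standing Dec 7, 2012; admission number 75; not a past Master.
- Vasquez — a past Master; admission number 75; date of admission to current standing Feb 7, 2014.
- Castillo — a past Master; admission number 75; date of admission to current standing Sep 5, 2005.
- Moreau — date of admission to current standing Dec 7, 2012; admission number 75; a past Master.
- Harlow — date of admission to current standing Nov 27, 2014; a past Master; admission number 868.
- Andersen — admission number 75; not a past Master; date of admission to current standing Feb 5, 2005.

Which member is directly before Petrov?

By admission number (higher first): Haddad and Harlow (both 868); then Lindqvist (777); then Vasquez, Moreau, Petrov, Castillo, Adeyemi and Andersen (each 75).
Haddad and Harlow both have date of admission to current standing Nov 27, 2014, so the next rule applies.
Among Haddad and Harlow, alphabetically by surname: Haddad before Harlow.
Among Vasquez, Moreau, Petrov, Castillo, Adeyemi and Andersen, by date of admission to current standing (later first): Vasquez (Feb 7, 2014) before Moreau and Petrov (Dec 7, 2012) before Castillo (Sep 5, 2005) before Adeyemi (Aug 14, 2005) before Andersen (Feb 5, 2005).
Among Moreau and Petrov, alphabetically by surname: Moreau before Petrov.
Order: Haddad, Harlow, Lindqvist, Vasquez, Moreau, Petrov, Castillo, Adeyemi, Andersen.

Moreau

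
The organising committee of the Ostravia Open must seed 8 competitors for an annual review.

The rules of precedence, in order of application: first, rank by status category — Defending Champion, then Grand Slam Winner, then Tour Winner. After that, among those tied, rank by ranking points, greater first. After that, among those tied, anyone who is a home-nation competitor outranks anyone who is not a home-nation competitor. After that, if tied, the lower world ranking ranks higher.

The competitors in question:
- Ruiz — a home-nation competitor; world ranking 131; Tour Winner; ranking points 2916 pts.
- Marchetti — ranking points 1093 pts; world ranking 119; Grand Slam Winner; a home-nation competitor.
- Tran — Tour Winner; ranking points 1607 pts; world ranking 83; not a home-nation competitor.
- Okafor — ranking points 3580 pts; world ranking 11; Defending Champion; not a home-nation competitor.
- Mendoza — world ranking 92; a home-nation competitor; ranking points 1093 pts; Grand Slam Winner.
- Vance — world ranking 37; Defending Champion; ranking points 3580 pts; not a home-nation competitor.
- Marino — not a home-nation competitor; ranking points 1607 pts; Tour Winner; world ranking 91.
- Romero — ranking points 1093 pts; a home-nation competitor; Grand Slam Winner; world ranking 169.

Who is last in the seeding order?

By status category: Okafor and Vance (Defending Champion); then Mendoza, Marchetti and Romero (Grand Slam Winner); then Ruiz, Tran and Marino (Tour Winner).
Okafor and Vance both have ranking points 3580 pts, so the next rule applies.
Okafor and Vance are each not a home-nation competitor, so the next rule applies.
Among Okafor and Vance, by world ranking (lower first): Okafor (11) before Vance (37).
Mendoza, Marchetti and Romero all have ranking points 1093 pts, so the next rule applies.
Mendoza, Marchetti and Romero are each a home-nation competitor, so the next rule applies.
Among Mendoza, Marchetti and Romero, by world ranking (lower first): Mendoza (92) before Marchetti (119) before Romero (169).
Among Ruiz, Tran and Marino, by ranking points (higher first): Ruiz (2916 pts) before Tran and Marino (1607 pts).
Tran and Marino are each not a home-nation competitor, so the next rule applies.
Among Tran and Marino, by world ranking (lower first): Tran (83) before Marino (91).
Order: Okafor, Vance, Mendoza, Marchetti, Romero, Ruiz, Tran, Marino.

Marino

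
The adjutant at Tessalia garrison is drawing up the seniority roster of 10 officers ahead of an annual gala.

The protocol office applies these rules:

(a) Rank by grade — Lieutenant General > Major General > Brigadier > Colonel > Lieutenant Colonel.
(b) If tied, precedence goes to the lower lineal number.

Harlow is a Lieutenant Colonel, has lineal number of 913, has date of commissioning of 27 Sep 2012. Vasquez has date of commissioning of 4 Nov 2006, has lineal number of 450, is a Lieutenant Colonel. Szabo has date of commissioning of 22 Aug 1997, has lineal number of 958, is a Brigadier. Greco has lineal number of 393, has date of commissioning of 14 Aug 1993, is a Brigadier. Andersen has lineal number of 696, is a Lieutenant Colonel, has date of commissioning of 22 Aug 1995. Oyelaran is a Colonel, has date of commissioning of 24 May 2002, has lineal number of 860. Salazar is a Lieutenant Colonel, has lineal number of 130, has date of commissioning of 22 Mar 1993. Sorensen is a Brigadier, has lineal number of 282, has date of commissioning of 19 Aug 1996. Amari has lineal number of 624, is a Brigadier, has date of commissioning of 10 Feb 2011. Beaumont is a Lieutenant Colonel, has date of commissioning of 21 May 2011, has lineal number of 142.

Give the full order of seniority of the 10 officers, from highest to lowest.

By grade: Sorensen, Greco, Amari and Szabo (Brigadier); then Oyelaran (Colonel); then Salazar, Beaumont, Vasquez, Andersen and Harlow (Lieutenant Colonel).
Among Sorensen, Greco, Amari and Szabo, by lineal number (lower first): Sorensen (282) before Greco (393) before Amari (624) before Szabo (958).
Among Salazar, Beaumont, Vasquez, Andersen and Harlow, by lineal number (lower first): Salazar (130) before Beaumont (142) before Vasquez (450) before Andersen (696) before Harlow (913).
Full order: Sorensen, Greco, Amari, Szabo, Oyelaran, Salazar, Beaumont, Vasquez, Andersen, Harlow.

Sorensen, Greco, Amari, Szabo, Oyelaran, Salazar, Beaumont, Vasquez, Andersen, Harlow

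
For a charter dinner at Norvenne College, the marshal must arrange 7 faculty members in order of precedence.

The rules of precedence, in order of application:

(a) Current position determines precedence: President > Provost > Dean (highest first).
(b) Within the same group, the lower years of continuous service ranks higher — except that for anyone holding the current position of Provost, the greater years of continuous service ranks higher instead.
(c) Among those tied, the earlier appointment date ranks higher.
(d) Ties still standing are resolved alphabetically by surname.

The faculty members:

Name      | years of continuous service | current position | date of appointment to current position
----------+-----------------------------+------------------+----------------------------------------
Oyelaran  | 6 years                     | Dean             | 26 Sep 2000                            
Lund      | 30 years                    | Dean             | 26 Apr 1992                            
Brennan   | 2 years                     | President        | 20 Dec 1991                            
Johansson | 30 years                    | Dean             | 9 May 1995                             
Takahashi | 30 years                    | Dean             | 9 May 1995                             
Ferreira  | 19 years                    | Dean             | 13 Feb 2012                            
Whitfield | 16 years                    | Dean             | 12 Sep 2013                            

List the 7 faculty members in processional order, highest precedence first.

Brennan, Oyelaran, Whitfield, Ferreira, Lund, Johansson, Takahashi

By current position: Brennan (President); then Oyelaran, Whitfield, Ferreira, Lund, Johansson and Takahashi (Dean).
Among Oyelaran, Whitfield, Ferreira, Lund, Johansson and Takahashi, by years of continuous service (lower first): Oyelaran (6 years) before Whitfield (16 years) before Ferreira (19 years) before Lund, Johansson and Takahashi (30 years).
Among Lund, Johansson and Takahashi, by date of appointment to current position (earlier first): Lund (26 Apr 1992) before Johansson and Takahashi (9 May 1995).
Among Johansson and Takahashi, alphabetically by surname: Johansson before Takahashi.
Full order: Brennan, Oyelaran, Whitfield, Ferreira, Lund, Johansson, Takahashi.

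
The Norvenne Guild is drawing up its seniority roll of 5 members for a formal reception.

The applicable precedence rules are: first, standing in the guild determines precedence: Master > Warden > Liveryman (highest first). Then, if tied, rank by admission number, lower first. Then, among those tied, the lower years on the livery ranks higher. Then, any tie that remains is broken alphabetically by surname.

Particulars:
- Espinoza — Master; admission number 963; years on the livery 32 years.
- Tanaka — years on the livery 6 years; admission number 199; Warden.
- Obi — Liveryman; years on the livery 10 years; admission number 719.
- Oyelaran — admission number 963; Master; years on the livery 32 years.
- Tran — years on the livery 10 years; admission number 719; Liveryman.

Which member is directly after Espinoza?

By standing in the guild: Espinoza and Oyelaran (Master); then Tanaka (Warden); then Obi and Tran (Liveryman).
Espinoza and Oyelaran both have admission number 963, so the next rule applies.
Espinoza and Oyelaran both have years on the livery 32 years, so the next rule applies.
Among Espinoza and Oyelaran, alphabetically by surname: Espinoza before Oyelaran.
Obi and Tran both have admission number 719, so the next rule applies.
Obi and Tran both have years on the livery 10 years, so the next rule applies.
Among Obi and Tran, alphabetically by surname: Obi before Tran.
Order: Espinoza, Oyelaran, Tanaka, Obi, Tran.

Oyelaran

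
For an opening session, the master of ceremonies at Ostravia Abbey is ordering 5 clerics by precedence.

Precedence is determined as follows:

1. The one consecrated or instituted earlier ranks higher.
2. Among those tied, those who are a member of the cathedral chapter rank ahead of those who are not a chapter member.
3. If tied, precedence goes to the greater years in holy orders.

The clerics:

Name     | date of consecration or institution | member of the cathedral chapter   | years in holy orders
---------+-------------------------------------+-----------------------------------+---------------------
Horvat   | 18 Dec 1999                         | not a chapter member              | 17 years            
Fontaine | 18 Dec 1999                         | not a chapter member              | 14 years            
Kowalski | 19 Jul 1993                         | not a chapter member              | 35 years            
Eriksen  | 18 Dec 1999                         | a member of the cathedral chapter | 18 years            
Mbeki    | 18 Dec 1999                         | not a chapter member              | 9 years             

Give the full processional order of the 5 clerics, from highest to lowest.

Kowalski, Eriksen, Horvat, Fontaine, Mbeki

By date of consecration or institution (earlier first): Kowalski (19 Jul 1993); then Eriksen, Horvat, Fontaine and Mbeki (each 18 Dec 1999).
Among Eriksen, Horvat, Fontaine and Mbeki, a member of the cathedral chapter before not a chapter member: Eriksen (a member of the cathedral chapter) before Horvat, Fontaine and Mbeki (not a chapter member).
Among Horvat, Fontaine and Mbeki, by years in holy orders (higher first): Horvat (17 years) before Fontaine (14 years) before Mbeki (9 years).
Full order: Kowalski, Eriksen, Horvat, Fontaine, Mbeki.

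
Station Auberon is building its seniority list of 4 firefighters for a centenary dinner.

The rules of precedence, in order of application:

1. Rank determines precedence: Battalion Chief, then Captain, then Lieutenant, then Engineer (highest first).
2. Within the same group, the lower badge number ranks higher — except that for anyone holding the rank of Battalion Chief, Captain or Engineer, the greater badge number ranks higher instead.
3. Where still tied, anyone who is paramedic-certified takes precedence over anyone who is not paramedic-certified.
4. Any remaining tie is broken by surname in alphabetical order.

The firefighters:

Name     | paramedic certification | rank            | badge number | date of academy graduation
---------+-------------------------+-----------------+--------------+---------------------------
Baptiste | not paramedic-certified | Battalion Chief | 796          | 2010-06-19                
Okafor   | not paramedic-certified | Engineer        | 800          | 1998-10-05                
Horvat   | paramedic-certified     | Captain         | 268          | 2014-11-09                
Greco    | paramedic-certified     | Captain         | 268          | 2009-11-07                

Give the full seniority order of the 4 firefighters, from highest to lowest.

Baptiste, Greco, Horvat, Okafor

By rank: Baptiste (Battalion Chief); then Greco and Horvat (Captain); then Okafor (Engineer).
Greco and Horvat both have badge number 268, so the next rule applies.
Greco and Horvat are each paramedic-certified, so the next rule applies.
Among Greco and Horvat, alphabetically by surname: Greco before Horvat.
Full order: Baptiste, Greco, Horvat, Okafor.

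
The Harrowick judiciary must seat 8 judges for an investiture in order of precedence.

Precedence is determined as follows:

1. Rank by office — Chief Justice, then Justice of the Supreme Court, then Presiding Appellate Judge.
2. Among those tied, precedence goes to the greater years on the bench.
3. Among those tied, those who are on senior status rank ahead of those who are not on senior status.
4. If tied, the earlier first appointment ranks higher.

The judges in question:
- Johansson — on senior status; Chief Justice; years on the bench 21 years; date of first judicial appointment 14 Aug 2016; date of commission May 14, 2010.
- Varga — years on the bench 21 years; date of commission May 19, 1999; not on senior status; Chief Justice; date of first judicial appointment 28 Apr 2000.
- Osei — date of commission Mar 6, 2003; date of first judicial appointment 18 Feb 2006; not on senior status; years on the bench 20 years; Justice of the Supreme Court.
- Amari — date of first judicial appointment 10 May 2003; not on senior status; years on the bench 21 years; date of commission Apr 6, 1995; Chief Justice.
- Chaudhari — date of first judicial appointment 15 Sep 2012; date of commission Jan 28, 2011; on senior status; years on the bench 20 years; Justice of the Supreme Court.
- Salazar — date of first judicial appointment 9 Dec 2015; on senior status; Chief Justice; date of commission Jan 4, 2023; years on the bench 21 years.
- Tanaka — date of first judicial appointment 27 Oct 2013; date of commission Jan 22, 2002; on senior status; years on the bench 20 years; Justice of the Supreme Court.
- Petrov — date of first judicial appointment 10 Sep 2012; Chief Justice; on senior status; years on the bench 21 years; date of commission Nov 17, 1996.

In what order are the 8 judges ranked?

Petrov, Salazar, Johansson, Varga, Amari, Chaudhari, Tanaka, Osei

By office: Petrov, Salazar, Johansson, Varga and Amari (Chief Justice); then Chaudhari, Tanaka and Osei (Justice of the Supreme Court).
Petrov, Salazar, Johansson, Varga and Amari all have years on the bench 21 years, so the next rule applies.
Among Petrov, Salazar, Johansson, Varga and Amari, on senior status before not on senior status: Petrov, Salazar and Johansson (on senior status) before Varga and Amari (not on senior status).
Among Petrov, Salazar and Johansson, by date of first judicial appointment (earlier first): Petrov (10 Sep 2012) before Salazar (9 Dec 2015) before Johansson (14 Aug 2016).
Among Varga and Amari, by date of first judicial appointment (earlier first): Varga (28 Apr 2000) before Amari (10 May 2003).
Chaudhari, Tanaka and Osei all have years on the bench 20 years, so the next rule applies.
Among Chaudhari, Tanaka and Osei, on senior status before not on senior status: Chaudhari and Tanaka (on senior status) before Osei (not on senior status).
Among Chaudhari and Tanaka, by date of first judicial appointment (earlier first): Chaudhari (15 Sep 2012) before Tanaka (27 Oct 2013).
Full order: Petrov, Salazar, Johansson, Varga, Amari, Chaudhari, Tanaka, Osei.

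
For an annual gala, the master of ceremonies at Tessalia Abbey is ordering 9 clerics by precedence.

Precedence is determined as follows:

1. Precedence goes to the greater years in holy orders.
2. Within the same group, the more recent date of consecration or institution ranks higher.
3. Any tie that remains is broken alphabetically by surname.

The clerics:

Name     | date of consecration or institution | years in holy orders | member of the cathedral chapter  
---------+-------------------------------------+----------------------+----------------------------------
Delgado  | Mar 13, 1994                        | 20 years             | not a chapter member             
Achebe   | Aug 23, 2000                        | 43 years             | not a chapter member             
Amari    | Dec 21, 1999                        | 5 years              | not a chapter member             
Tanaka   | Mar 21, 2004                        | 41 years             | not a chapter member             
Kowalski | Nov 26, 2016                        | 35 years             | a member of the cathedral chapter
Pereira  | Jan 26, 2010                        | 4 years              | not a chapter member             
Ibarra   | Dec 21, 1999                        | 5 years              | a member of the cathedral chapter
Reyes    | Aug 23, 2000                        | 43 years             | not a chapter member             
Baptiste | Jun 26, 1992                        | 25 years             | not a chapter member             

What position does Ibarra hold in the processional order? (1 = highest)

8

By years in holy orders (higher first): Achebe and Reyes (both 43 years); then Tanaka (41 years); then Kowalski (35 years); then Baptiste (25 years); then Delgado (20 years); then Amari and Ibarra (both 5 years); then Pereira (4 years).
Achebe and Reyes both have date of consecration or institution Aug 23, 2000, so the next rule applies.
Among Achebe and Reyes, alphabetically by surname: Achebe before Reyes.
Amari and Ibarra both have date of consecration or institution Dec 21, 1999, so the next rule applies.
Among Amari and Ibarra, alphabetically by surname: Amari before Ibarra.
Order: Achebe, Reyes, Tanaka, Kowalski, Baptiste, Delgado, Amari, Ibarra, Pereira. So position 8.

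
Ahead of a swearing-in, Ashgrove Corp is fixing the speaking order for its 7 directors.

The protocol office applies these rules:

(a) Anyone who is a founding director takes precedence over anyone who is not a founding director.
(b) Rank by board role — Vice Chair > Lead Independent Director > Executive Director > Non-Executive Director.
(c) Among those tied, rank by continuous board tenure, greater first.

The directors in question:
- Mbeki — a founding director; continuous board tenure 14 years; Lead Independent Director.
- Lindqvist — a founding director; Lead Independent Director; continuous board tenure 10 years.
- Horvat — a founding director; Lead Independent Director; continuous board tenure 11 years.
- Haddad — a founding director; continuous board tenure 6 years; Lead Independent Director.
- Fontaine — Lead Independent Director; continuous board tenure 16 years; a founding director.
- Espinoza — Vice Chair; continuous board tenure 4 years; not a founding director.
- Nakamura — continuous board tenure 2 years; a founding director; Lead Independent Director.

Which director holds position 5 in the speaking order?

By the first rule: Fontaine, Mbeki, Horvat, Lindqvist, Haddad and Nakamura (each a founding director); then Espinoza (not a founding director).
Fontaine, Mbeki, Horvat, Lindqvist, Haddad and Nakamura are each Lead Independent Director, so the next rule applies.
Among Fontaine, Mbeki, Horvat, Lindqvist, Haddad and Nakamura, by continuous board tenure (higher first): Fontaine (16 years) before Mbeki (14 years) before Horvat (11 years) before Lindqvist (10 years) before Haddad (6 years) before Nakamura (2 years).
Order: Fontaine, Mbeki, Horvat, Lindqvist, Haddad, Nakamura, Espinoza.

Haddad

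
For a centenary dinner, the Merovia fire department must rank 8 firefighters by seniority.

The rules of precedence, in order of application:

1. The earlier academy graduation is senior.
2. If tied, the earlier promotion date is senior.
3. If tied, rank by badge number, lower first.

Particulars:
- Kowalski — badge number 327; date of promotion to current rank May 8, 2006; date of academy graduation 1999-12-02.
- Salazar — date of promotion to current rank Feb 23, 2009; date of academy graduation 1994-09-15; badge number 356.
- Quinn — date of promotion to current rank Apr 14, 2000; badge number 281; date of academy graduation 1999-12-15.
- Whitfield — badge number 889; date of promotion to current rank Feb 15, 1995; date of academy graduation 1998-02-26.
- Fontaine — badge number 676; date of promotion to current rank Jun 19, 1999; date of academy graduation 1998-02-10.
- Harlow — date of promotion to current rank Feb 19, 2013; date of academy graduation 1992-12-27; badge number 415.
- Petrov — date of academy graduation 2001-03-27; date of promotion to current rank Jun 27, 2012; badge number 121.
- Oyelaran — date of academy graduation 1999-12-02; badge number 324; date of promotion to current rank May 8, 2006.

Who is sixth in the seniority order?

Kowalski

By date of academy graduation (earlier first): Harlow (1992-12-27); then Salazar (1994-09-15); then Fontaine (1998-02-10); then Whitfield (1998-02-26); then Oyelaran and Kowalski (both 1999-12-02); then Quinn (1999-12-15); then Petrov (2001-03-27).
Oyelaran and Kowalski both have date of promotion to current rank May 8, 2006, so the next rule applies.
Among Oyelaran and Kowalski, by badge number (lower first): Oyelaran (324) before Kowalski (327).
Order: Harlow, Salazar, Fontaine, Whitfield, Oyelaran, Kowalski, Quinn, Petrov.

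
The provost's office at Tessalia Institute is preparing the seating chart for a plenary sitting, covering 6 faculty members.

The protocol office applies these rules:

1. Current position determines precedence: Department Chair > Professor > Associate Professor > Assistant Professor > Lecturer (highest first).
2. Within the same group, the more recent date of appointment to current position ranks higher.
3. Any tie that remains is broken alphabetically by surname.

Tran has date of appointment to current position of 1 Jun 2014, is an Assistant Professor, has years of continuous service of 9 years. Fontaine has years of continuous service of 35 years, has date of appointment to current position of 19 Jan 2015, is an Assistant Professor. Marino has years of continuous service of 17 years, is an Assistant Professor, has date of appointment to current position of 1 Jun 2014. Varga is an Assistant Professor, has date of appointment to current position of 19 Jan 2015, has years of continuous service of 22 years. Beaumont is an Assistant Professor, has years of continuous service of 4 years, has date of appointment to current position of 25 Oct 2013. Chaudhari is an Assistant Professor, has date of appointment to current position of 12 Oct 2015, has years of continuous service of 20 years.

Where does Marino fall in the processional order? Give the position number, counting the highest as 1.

4

By current position: Chaudhari, Fontaine, Varga, Marino, Tran and Beaumont (Assistant Professor).
Among Chaudhari, Fontaine, Varga, Marino, Tran and Beaumont, by date of appointment to current position (later first): Chaudhari (12 Oct 2015) before Fontaine and Varga (19 Jan 2015) before Marino and Tran (1 Jun 2014) before Beaumont (25 Oct 2013).
Among Fontaine and Varga, alphabetically by surname: Fontaine before Varga.
Among Marino and Tran, alphabetically by surname: Marino before Tran.
Order: Chaudhari, Fontaine, Varga, Marino, Tran, Beaumont. So position 4.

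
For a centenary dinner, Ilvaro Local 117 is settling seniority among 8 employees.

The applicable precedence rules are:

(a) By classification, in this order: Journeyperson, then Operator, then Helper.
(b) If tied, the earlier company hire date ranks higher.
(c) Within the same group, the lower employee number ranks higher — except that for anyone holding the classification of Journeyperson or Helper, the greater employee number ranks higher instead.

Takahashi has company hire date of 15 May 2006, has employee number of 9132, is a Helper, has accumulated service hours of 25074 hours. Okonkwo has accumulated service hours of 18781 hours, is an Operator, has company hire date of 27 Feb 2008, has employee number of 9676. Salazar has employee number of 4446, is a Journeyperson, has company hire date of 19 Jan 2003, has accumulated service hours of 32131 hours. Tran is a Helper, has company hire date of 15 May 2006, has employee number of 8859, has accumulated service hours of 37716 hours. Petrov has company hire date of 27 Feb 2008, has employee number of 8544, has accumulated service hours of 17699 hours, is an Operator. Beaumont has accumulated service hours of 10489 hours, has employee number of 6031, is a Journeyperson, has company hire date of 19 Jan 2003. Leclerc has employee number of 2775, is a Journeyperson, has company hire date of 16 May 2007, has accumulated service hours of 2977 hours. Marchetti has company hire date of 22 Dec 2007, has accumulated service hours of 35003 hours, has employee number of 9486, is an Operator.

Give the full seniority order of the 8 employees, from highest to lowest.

Beaumont, Salazar, Leclerc, Marchetti, Petrov, Okonkwo, Takahashi, Tran

By classification: Beaumont, Salazar and Leclerc (Journeyperson); then Marchetti, Petrov and Okonkwo (Operator); then Takahashi and Tran (Helper).
Among Beaumont, Salazar and Leclerc, by company hire date (earlier first): Beaumont and Salazar (19 Jan 2003) before Leclerc (16 May 2007).
Among Beaumont and Salazar, by employee number (higher first) (reversed rule for this group): Beaumont (6031) before Salazar (4446).
Among Marchetti, Petrov and Okonkwo, by company hire date (earlier first): Marchetti (22 Dec 2007) before Petrov and Okonkwo (27 Feb 2008).
Among Petrov and Okonkwo, by employee number (lower first): Petrov (8544) before Okonkwo (9676).
Takahashi and Tran both have company hire date 15 May 2006, so the next rule applies.
Among Takahashi and Tran, by employee number (higher first) (reversed rule for this group): Takahashi (9132) before Tran (8859).
Full order: Beaumont, Salazar, Leclerc, Marchetti, Petrov, Okonkwo, Takahashi, Tran.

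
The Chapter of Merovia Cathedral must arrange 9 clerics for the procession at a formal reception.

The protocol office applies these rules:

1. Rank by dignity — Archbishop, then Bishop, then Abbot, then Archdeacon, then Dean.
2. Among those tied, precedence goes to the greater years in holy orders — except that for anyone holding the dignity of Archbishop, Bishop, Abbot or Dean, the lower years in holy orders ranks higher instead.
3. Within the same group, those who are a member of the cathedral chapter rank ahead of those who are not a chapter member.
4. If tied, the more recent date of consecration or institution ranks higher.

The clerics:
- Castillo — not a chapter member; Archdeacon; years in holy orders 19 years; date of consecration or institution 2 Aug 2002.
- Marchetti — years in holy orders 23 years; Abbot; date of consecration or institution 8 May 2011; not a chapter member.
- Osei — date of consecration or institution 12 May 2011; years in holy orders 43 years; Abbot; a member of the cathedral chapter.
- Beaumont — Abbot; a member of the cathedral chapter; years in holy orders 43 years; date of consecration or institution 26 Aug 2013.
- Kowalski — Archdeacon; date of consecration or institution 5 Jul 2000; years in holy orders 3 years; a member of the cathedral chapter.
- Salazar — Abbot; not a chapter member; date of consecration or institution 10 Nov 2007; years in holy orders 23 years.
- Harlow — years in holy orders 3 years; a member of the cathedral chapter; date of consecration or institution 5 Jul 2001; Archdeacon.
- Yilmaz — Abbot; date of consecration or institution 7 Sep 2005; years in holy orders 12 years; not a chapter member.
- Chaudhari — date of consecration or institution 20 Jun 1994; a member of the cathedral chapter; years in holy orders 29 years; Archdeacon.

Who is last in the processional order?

Kowalski

By dignity: Yilmaz, Marchetti, Salazar, Beaumont and Osei (Abbot); then Chaudhari, Castillo, Harlow and Kowalski (Archdeacon).
Among Yilmaz, Marchetti, Salazar, Beaumont and Osei, by years in holy orders (lower first) (reversed rule for this group): Yilmaz (12 years) before Marchetti and Salazar (23 years) before Beaumont and Osei (43 years).
Marchetti and Salazar are each not a chapter member, so the next rule applies.
Among Marchetti and Salazar, by date of consecration or institution (later first): Marchetti (8 May 2011) before Salazar (10 Nov 2007).
Beaumont and Osei are each a member of the cathedral chapter, so the next rule applies.
Among Beaumont and Osei, by date of consecration or institution (later first): Beaumont (26 Aug 2013) before Osei (12 May 2011).
Among Chaudhari, Castillo, Harlow and Kowalski, by years in holy orders (higher first): Chaudhari (29 years) before Castillo (19 years) before Harlow and Kowalski (3 years).
Harlow and Kowalski are each a member of the cathedral chapter, so the next rule applies.
Among Harlow and Kowalski, by date of consecration or institution (later first): Harlow (5 Jul 2001) before Kowalski (5 Jul 2000).
Order: Yilmaz, Marchetti, Salazar, Beaumont, Osei, Chaudhari, Castillo, Harlow, Kowalski.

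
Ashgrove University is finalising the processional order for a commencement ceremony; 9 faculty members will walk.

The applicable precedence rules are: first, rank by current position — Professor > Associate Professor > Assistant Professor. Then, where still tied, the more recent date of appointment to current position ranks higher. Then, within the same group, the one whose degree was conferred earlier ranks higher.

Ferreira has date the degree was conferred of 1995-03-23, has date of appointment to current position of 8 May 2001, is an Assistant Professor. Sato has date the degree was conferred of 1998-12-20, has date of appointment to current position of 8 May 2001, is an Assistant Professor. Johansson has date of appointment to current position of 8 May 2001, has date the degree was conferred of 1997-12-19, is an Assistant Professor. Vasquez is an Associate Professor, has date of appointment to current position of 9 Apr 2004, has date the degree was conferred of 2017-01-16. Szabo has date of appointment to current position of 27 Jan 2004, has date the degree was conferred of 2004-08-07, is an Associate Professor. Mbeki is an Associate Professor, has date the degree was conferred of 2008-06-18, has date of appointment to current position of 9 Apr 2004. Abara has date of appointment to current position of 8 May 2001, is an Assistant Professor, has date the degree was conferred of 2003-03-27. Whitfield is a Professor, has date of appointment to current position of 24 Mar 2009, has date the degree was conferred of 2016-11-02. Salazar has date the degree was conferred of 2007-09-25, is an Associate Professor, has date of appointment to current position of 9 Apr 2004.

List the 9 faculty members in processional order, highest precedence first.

By current position: Whitfield (Professor); then Salazar, Mbeki, Vasquez and Szabo (Associate Professor); then Ferreira, Johansson, Sato and Abara (Assistant Professor).
Among Salazar, Mbeki, Vasquez and Szabo, by date of appointment to current position (later first): Salazar, Mbeki and Vasquez (9 Apr 2004) before Szabo (27 Jan 2004).
Among Salazar, Mbeki and Vasquez, by date the degree was conferred (earlier first): Salazar (2007-09-25) before Mbeki (2008-06-18) before Vasquez (2017-01-16).
Ferreira, Johansson, Sato and Abara all have date of appointment to current position 8 May 2001, so the next rule applies.
Among Ferreira, Johansson, Sato and Abara, by date the degree was conferred (earlier first): Ferreira (1995-03-23) before Johansson (1997-12-19) before Sato (1998-12-20) before Abara (2003-03-27).
Full order: Whitfield, Salazar, Mbeki, Vasquez, Szabo, Ferreira, Johansson, Sato, Abara.

Whitfield, Salazar, Mbeki, Vasquez, Szabo, Ferreira, Johansson, Sato, Abara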